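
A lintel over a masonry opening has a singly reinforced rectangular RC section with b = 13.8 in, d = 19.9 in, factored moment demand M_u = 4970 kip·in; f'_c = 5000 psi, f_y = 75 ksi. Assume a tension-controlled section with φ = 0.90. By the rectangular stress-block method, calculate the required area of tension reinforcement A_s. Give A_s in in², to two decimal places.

M_n = M_u/φ = 4970/0.90 = 5522.22 kip·in.
From M_n = 0.85 f'_c a b (d − a/2):
a = d − √(d² − 2M_n/(0.85 f'_c b)) = 19.9 − √(19.9² − 2 × 5522.22/(0.85 × 5 × 13.8)) = 5.488 in.
A_s = 0.85 f'_c a b / f_y = 0.85 × 5 × 5.488 × 13.8 / 75 = 4.292 in².

A_s ≈ 4.29 in²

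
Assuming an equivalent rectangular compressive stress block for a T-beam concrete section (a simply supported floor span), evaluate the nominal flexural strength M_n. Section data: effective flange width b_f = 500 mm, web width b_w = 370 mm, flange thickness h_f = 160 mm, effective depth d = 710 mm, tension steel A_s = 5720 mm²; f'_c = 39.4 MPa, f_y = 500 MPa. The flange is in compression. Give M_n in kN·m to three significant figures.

Tension: T = A_s f_y = 5720 × 500 = 2860000 N.
Try a within the flange: a = T/(0.85 f'_c b_f) = 2860000/(0.85 × 39.4 × 500) = 170.80 mm.
a = 170.80 > h_f = 160 mm: the block extends into the web. Split into flange-overhang and web parts.
C_f = 0.85 f'_c (b_f − b_w) h_f = 0.85 × 39.4 × (500 − 370) × 160 = 696592 N.
Remaining web compression depth: a_w = (T − C_f)/(0.85 f'_c b_w) = (2860000 − 696592)/(0.85 × 39.4 × 370) = 174.59 mm.
M_n = C_f(d − h_f/2) + (T − C_f)(d − a_w/2) = 696592 × (710 − 80) + 2163408 × (710 − 87.295) = 438.85 + 1347.16 = 1786.01 × 10⁶ N·mm.
M_n = 1786.01 kN·m.

M_n ≈ 1790 kN·m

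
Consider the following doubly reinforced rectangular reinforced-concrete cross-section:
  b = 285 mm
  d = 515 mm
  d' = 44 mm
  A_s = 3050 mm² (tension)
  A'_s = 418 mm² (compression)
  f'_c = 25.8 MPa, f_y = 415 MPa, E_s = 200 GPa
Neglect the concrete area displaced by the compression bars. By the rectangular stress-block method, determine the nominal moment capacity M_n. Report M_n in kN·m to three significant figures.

Assume both tension and compression steel yield.
Net tension couple steel: A_s − A'_s = 2632 mm².
a = (A_s − A'_s) f_y / (0.85 f'_c b) = 1092280/(0.85 × 25.8 × 285) = 174.76 mm.
c = a/β₁ = 174.76/0.85 = 205.60 mm; ε'_s = 0.003(c − d')/c = 0.0024 ≥ f_y/E_s = 0.0021, so compression steel does yield.
M_n = (A_s − A'_s) f_y (d − a/2) + A'_s f_y (d − d') = [1092280 × (515 − 87.38) + 173470 × (515 − 44)] × 10⁻⁶ = 467.08 + 81.70 = 548.78 kN·m.

M_n ≈ 549 kN·m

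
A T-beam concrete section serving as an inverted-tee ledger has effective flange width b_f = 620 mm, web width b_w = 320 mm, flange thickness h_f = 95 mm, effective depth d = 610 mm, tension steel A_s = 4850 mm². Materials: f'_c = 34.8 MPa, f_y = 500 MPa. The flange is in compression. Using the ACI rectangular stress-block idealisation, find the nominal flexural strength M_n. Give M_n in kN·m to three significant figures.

Tension: T = A_s f_y = 4850 × 500 = 2425000 N.
Try a within the flange: a = T/(0.85 f'_c b_f) = 2425000/(0.85 × 34.8 × 620) = 132.23 mm.
a = 132.23 > h_f = 95 mm: the block extends into the web. Split into flange-overhang and web parts.
C_f = 0.85 f'_c (b_f − b_w) h_f = 0.85 × 34.8 × (620 − 320) × 95 = 843030 N.
Remaining web compression depth: a_w = (T − C_f)/(0.85 f'_c b_w) = (2425000 − 843030)/(0.85 × 34.8 × 320) = 167.13 mm.
M_n = C_f(d − h_f/2) + (T − C_f)(d − a_w/2) = 843030 × (610 − 47.5) + 1581970 × (610 − 83.565) = 474.20 + 832.80 = 1307.00 × 10⁶ N·mm.
M_n = 1307.00 kN·m.

M_n ≈ 1310 kN·m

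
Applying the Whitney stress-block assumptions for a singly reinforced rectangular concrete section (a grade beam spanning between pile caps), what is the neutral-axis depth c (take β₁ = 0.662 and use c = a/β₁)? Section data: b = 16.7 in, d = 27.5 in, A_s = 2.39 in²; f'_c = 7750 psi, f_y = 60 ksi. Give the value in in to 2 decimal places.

c ≈ 1.97 in

T = A_s f_y = 2.39 × 60 = 143.4 kips.
a = T/(0.85 f'_c b) = 143.4/(0.85 × 7.75 × 16.7) = 1.3035 in.
With β₁ = 0.662, c = a/β₁ = 1.3035/0.662 = 1.97 in.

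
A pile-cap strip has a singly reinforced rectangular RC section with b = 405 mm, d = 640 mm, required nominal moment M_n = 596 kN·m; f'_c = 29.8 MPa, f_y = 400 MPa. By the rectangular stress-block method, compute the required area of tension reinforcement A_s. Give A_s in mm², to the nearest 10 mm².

A_s ≈ 2520 mm²

With M_n = 0.85 f'_c a b (d − a/2), solve the quadratic for a:
a = d − √(d² − 2M_n/(0.85 f'_c b)) = 640 − √(640² − 2 × 596×10⁶/(0.85 × 29.8 × 405)) = 98.33 mm.
A_s = 0.85 f'_c a b / f_y = 0.85 × 29.8 × 98.33 × 405 / 400 = 2521.8 mm².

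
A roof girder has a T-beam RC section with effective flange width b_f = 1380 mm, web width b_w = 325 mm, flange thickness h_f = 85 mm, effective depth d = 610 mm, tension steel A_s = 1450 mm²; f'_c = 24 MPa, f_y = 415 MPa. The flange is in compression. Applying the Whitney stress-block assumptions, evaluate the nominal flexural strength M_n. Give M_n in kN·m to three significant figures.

Tension: T = A_s f_y = 1450 × 415 = 601750 N.
Try a within the flange: a = T/(0.85 f'_c b_f) = 601750/(0.85 × 24 × 1380) = 21.38 mm.
Since a = 21.38 ≤ h_f = 85 mm, the stress block lies entirely in the flange; analyse as a rectangular beam of width b_f.
M_n = T(d − a/2) = 601750 × (610 − 10.69) = 360.63 × 10⁶ N·mm.
M_n = 360.63 kN·m.

M_n ≈ 361 kN·m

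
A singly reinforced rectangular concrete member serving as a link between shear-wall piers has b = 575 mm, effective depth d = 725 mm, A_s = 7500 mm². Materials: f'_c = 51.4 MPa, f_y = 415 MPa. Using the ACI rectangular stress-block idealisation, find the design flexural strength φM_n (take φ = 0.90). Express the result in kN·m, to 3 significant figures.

φM_n ≈ 1860 kN·m

T = A_s f_y = 7500 × 415 = 3112500 N = 3112.5 kN.
From C = T: a = T/(0.85 f'_c b) = 3112500/(0.85 × 51.4 × 575) = 123.90 mm.
M_n = T(d − a/2) = 3112.5 kN × (725 − 61.95) mm = 2063.74 kN·m.
φM_n = 0.90 × 2063.74 = 1857.37 kN·m.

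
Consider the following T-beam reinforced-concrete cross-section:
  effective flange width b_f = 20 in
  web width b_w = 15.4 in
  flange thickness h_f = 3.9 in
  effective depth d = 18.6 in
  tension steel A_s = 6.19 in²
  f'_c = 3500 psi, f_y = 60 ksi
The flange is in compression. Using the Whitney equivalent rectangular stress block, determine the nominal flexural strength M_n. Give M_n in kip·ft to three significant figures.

M_n ≈ 475 kip·ft

Tension: T = A_s f_y = 6.19 × 60 = 371.4 kips.
Try a within the flange: a = T/(0.85 f'_c b_f) = 371.4/(0.85 × 3.5 × 20) = 6.242 in.
a = 6.242 > h_f = 3.9 in: the block extends into the web. Split into flange-overhang and web parts.
C_f = 0.85 f'_c (b_f − b_w) h_f = 0.85 × 3.5 × (20 − 15.4) × 3.9 = 53.4 kips.
Remaining web compression depth: a_w = (T − C_f)/(0.85 f'_c b_w) = (371.4 − 53.4)/(0.85 × 3.5 × 15.4) = 6.941 in.
M_n = C_f(d − h_f/2) + (T − C_f)(d − a_w/2) = 53.4 × (18.6 − 1.95) + 318 × (18.6 − 3.4705) = 889.1 + 4811.2 = 5700.3 kip·in.
M_n = 5700.3/12 = 475.03 kip·ft.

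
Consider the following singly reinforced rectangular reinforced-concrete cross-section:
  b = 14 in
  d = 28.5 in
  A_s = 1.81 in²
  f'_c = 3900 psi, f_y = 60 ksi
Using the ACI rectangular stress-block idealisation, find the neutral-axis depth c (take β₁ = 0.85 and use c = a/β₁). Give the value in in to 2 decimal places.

T = A_s f_y = 1.81 × 60 = 108.6 kips.
a = T/(0.85 f'_c b) = 108.6/(0.85 × 3.9 × 14) = 2.3400 in.
With β₁ = 0.85, c = a/β₁ = 2.3400/0.85 = 2.75 in.

c ≈ 2.75 in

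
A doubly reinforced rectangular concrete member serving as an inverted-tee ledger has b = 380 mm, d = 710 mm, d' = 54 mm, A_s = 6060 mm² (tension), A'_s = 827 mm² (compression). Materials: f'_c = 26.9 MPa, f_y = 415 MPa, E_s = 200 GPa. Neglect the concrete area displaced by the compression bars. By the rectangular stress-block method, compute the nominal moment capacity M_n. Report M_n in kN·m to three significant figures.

Assume both tension and compression steel yield.
Net tension couple steel: A_s − A'_s = 5233 mm².
a = (A_s − A'_s) f_y / (0.85 f'_c b) = 2171695/(0.85 × 26.9 × 380) = 249.94 mm.
c = a/β₁ = 249.94/0.85 = 294.05 mm; ε'_s = 0.003(c − d')/c = 0.0024 ≥ f_y/E_s = 0.0021, so compression steel does yield.
M_n = (A_s − A'_s) f_y (d − a/2) + A'_s f_y (d − d') = [2171695 × (710 − 124.97) + 343205 × (710 − 54)] × 10⁻⁶ = 1270.51 + 225.14 = 1495.65 kN·m.

M_n ≈ 1500 kN·m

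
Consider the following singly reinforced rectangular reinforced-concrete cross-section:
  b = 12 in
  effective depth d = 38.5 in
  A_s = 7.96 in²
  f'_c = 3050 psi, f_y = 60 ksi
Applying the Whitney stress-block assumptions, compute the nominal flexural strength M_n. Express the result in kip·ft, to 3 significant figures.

M_n ≈ 1230 kip·ft

T = A_s f_y = 7.96 × 60 = 477.6 kips.
a = T/(0.85 f'_c b) = 477.6/(0.85 × 3.05 × 12) = 15.352 in.
M_n = T(d − a/2) = 477.6 × (38.5 − 7.676) = 14721.5 kip·in = 14721.5/12 = 1226.79 kip·ft.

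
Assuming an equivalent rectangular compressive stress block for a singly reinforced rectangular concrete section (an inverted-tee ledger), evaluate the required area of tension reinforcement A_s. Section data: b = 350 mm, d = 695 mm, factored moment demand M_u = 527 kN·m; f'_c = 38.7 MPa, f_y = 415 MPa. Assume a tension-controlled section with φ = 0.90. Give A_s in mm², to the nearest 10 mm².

A_s ≈ 2150 mm²

M_n = M_u/φ = 527/0.90 = 585.556 kN·m.
With M_n = 0.85 f'_c a b (d − a/2), solve the quadratic for a:
a = d − √(d² − 2M_n/(0.85 f'_c b)) = 695 − √(695² − 2 × 585.556×10⁶/(0.85 × 38.7 × 350)) = 77.50 mm.
A_s = 0.85 f'_c a b / f_y = 0.85 × 38.7 × 77.50 × 350 / 415 = 2150.1 mm².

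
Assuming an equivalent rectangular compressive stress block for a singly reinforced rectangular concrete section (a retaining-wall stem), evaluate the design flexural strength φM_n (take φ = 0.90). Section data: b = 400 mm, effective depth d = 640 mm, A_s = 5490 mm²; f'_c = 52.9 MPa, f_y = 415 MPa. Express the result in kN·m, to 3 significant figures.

T = A_s f_y = 5490 × 415 = 2278350 N = 2278.35 kN.
From C = T: a = T/(0.85 f'_c b) = 2278350/(0.85 × 52.9 × 400) = 126.67 mm.
M_n = T(d − a/2) = 2278.35 kN × (640 − 63.335) mm = 1313.84 kN·m.
φM_n = 0.90 × 1313.84 = 1182.46 kN·m.

φM_n ≈ 1180 kN·m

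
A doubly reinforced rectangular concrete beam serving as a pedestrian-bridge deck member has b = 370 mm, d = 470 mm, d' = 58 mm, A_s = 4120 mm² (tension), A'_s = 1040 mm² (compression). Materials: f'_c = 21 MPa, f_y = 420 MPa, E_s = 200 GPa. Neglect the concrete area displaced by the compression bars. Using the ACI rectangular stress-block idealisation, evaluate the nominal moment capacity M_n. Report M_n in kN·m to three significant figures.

M_n ≈ 661 kN·m

Assume both tension and compression steel yield.
Net tension couple steel: A_s − A'_s = 3080 mm².
a = (A_s − A'_s) f_y / (0.85 f'_c b) = 1293600/(0.85 × 21 × 370) = 195.87 mm.
c = a/β₁ = 195.87/0.85 = 230.44 mm; ε'_s = 0.003(c − d')/c = 0.0022 ≥ f_y/E_s = 0.0021, so compression steel does yield.
M_n = (A_s − A'_s) f_y (d − a/2) + A'_s f_y (d − d') = [1293600 × (470 − 97.935) + 436800 × (470 − 58)] × 10⁻⁶ = 481.30 + 179.96 = 661.26 kN·m.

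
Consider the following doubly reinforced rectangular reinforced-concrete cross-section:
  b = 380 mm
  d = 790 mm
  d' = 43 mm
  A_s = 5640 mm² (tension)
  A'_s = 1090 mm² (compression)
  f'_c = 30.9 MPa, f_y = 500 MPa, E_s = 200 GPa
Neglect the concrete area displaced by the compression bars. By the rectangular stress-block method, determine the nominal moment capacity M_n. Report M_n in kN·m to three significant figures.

Assume both tension and compression steel yield.
Net tension couple steel: A_s − A'_s = 4550 mm².
a = (A_s − A'_s) f_y / (0.85 f'_c b) = 2275000/(0.85 × 30.9 × 380) = 227.94 mm.
c = a/β₁ = 227.94/0.829 = 274.96 mm; ε'_s = 0.003(c − d')/c = 0.0025 ≥ f_y/E_s = 0.0025, so compression steel does yield.
M_n = (A_s − A'_s) f_y (d − a/2) + A'_s f_y (d − d') = [2275000 × (790 − 113.97) + 545000 × (790 − 43)] × 10⁻⁶ = 1537.97 + 407.12 = 1945.09 kN·m.

M_n ≈ 1950 kN·m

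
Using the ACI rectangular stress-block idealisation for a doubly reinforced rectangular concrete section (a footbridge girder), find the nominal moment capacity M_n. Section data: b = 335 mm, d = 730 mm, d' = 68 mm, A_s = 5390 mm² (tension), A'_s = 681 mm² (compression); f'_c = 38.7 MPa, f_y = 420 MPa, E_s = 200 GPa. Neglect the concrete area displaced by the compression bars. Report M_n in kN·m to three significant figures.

Assume both tension and compression steel yield.
Net tension couple steel: A_s − A'_s = 4709 mm².
a = (A_s − A'_s) f_y / (0.85 f'_c b) = 1977780/(0.85 × 38.7 × 335) = 179.47 mm.
c = a/β₁ = 179.47/0.774 = 231.87 mm; ε'_s = 0.003(c − d')/c = 0.0021 ≥ f_y/E_s = 0.0021, so compression steel does yield.
M_n = (A_s − A'_s) f_y (d − a/2) + A'_s f_y (d − d') = [1977780 × (730 − 89.735) + 286020 × (730 − 68)] × 10⁻⁶ = 1266.30 + 189.35 = 1455.65 kN·m.

M_n ≈ 1460 kN·m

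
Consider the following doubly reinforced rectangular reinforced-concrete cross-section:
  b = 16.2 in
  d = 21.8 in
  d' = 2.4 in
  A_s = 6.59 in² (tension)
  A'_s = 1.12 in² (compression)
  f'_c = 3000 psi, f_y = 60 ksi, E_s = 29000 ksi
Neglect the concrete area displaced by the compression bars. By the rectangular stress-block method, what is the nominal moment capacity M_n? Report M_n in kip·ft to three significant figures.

M_n ≈ 596 kip·ft

Assume both steels yield.
a = (A_s − A'_s) f_y/(0.85 f'_c b) = (6.59 − 1.12) × 60/(0.85 × 3 × 16.2) = 7.945 in.
c = a/β₁ = 7.945/0.85 = 9.347 in; ε'_s = 0.003(c − d')/c = 0.0022 ≥ ε_y = 0.0021, so the compression steel yields.
M_n = (A_s − A'_s) f_y (d − a/2) + A'_s f_y (d − d') = 328.2 × (21.8 − 3.9725) + 67.2 × (21.8 − 2.4) = 5851.0 + 1303.7 = 7154.7 kip·in = 7154.7/12 = 596.23 kip·ft.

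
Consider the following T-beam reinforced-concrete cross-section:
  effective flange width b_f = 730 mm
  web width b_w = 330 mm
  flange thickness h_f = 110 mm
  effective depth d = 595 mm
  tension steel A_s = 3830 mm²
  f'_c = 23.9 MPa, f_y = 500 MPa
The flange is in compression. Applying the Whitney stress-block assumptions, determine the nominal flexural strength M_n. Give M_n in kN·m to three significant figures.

M_n ≈ 1010 kN·m

Tension: T = A_s f_y = 3830 × 500 = 1915000 N.
Try a within the flange: a = T/(0.85 f'_c b_f) = 1915000/(0.85 × 23.9 × 730) = 129.13 mm.
a = 129.13 > h_f = 110 mm: the block extends into the web. Split into flange-overhang and web parts.
C_f = 0.85 f'_c (b_f − b_w) h_f = 0.85 × 23.9 × (730 − 330) × 110 = 893860 N.
Remaining web compression depth: a_w = (T − C_f)/(0.85 f'_c b_w) = (1915000 − 893860)/(0.85 × 23.9 × 330) = 152.32 mm.
M_n = C_f(d − h_f/2) + (T − C_f)(d − a_w/2) = 893860 × (595 − 55) + 1021140 × (595 − 76.16) = 482.68 + 529.81 = 1012.49 × 10⁶ N·mm.
M_n = 1012.49 kN·m.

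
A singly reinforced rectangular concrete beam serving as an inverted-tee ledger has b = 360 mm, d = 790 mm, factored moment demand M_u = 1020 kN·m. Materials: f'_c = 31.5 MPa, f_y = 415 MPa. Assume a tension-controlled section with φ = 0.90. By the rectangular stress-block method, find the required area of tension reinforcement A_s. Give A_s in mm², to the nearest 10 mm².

A_s ≈ 3860 mm²

M_n = M_u/φ = 1020/0.90 = 1133.33 kN·m.
With M_n = 0.85 f'_c a b (d − a/2), solve the quadratic for a:
a = d − √(d² − 2M_n/(0.85 f'_c b)) = 790 − √(790² − 2 × 1133.33×10⁶/(0.85 × 31.5 × 360)) = 166.35 mm.
A_s = 0.85 f'_c a b / f_y = 0.85 × 31.5 × 166.35 × 360 / 415 = 3863.7 mm².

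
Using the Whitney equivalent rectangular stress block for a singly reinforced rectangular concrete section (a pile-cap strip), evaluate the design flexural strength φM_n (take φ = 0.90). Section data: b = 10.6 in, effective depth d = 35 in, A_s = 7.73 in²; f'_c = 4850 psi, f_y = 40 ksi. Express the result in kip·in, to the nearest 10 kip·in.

T = A_s f_y = 7.73 × 40 = 309.2 kips.
a = T/(0.85 f'_c b) = 309.2/(0.85 × 4.85 × 10.6) = 7.076 in.
M_n = T(d − a/2) = 309.2 × (35 − 3.538) = 9728.1 kip·in.
φM_n = 0.90 × 9728.1 = 8755.3 kip·in.

φM_n ≈ 8760 kip·in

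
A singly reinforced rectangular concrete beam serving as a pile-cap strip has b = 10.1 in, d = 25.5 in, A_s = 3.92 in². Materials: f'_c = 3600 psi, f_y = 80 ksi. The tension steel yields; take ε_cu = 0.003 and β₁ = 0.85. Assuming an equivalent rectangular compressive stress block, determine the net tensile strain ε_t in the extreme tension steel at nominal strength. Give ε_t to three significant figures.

ε_t ≈ 0.00341

a = A_s f_y/(0.85 f'_c b) = 10.147 in.
β₁ = 0.85, so c = a/β₁ = 10.147/0.85 = 11.938 in.
From the linear strain diagram with ε_cu = 0.003: ε_t = 0.003 (d − c)/c = 0.003 × (25.5 − 11.938)/11.938 = 0.00341.
ε_t < 0.004 — the section is over-reinforced for flexure under ACI limits.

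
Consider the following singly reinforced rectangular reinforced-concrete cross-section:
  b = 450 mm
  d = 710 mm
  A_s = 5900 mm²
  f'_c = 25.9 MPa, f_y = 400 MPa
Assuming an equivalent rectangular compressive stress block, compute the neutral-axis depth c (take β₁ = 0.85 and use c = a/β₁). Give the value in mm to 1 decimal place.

T = A_s f_y = 5900 × 400 = 2360000 N = 2360 kN.
Setting C = 0.85 f'_c a b equal to T: a = 2360000/(0.85 × 25.9 × 450) = 238.221 mm.
With β₁ = 0.85, c = a/β₁ = 238.221/0.85 = 280.3 mm.

c ≈ 280.3 mm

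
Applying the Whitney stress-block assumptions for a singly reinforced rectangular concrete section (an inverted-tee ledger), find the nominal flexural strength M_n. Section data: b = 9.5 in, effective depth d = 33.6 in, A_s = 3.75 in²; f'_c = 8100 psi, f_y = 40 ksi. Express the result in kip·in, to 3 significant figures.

T = A_s f_y = 3.75 × 40 = 150 kips.
a = T/(0.85 f'_c b) = 150/(0.85 × 8.1 × 9.5) = 2.293 in.
M_n = T(d − a/2) = 150 × (33.6 − 1.1465) = 4868.0 kip·in.

M_n ≈ 4870 kip·in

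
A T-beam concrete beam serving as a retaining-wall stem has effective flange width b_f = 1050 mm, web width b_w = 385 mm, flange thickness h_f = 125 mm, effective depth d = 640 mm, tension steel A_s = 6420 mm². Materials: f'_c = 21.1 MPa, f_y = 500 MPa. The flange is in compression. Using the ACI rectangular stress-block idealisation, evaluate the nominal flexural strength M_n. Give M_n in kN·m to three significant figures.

M_n ≈ 1750 kN·m

Tension: T = A_s f_y = 6420 × 500 = 3210000 N.
Try a within the flange: a = T/(0.85 f'_c b_f) = 3210000/(0.85 × 21.1 × 1050) = 170.46 mm.
a = 170.46 > h_f = 125 mm: the block extends into the web. Split into flange-overhang and web parts.
C_f = 0.85 f'_c (b_f − b_w) h_f = 0.85 × 21.1 × (1050 − 385) × 125 = 1490847 N.
Remaining web compression depth: a_w = (T − C_f)/(0.85 f'_c b_w) = (3210000 − 1490847)/(0.85 × 21.1 × 385) = 248.97 mm.
M_n = C_f(d − h_f/2) + (T − C_f)(d − a_w/2) = 1490847 × (640 − 62.5) + 1719153 × (640 − 124.485) = 860.96 + 886.25 = 1747.21 × 10⁶ N·mm.
M_n = 1747.21 kN·m.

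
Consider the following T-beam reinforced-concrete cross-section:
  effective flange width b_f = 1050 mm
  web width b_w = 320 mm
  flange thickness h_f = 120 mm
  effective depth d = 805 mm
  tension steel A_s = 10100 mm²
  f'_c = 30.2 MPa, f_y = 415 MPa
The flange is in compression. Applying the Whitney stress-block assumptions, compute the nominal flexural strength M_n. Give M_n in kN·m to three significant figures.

Tension: T = A_s f_y = 10100 × 415 = 4191500 N.
Try a within the flange: a = T/(0.85 f'_c b_f) = 4191500/(0.85 × 30.2 × 1050) = 155.51 mm.
a = 155.51 > h_f = 120 mm: the block extends into the web. Split into flange-overhang and web parts.
C_f = 0.85 f'_c (b_f − b_w) h_f = 0.85 × 30.2 × (1050 − 320) × 120 = 2248692 N.
Remaining web compression depth: a_w = (T − C_f)/(0.85 f'_c b_w) = (4191500 − 2248692)/(0.85 × 30.2 × 320) = 236.51 mm.
M_n = C_f(d − h_f/2) + (T − C_f)(d − a_w/2) = 2248692 × (805 − 60) + 1942808 × (805 − 118.255) = 1675.28 + 1334.21 = 3009.49 × 10⁶ N·mm.
M_n = 3009.49 kN·m.

M_n ≈ 3010 kN·m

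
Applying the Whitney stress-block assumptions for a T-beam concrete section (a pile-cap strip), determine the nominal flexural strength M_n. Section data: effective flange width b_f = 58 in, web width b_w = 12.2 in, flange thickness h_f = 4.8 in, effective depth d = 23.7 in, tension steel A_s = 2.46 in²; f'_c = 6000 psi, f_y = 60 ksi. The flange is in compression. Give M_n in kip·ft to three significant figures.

M_n ≈ 288 kip·ft

Tension: T = A_s f_y = 2.46 × 60 = 147.6 kips.
Try a within the flange: a = T/(0.85 f'_c b_f) = 147.6/(0.85 × 6 × 58) = 0.499 in.
Since a = 0.499 ≤ h_f = 4.8 in, the stress block lies entirely in the flange; analyse as a rectangular beam of width b_f.
M_n = T(d − a/2) = 147.6 × (23.7 − 0.2495) = 3461.3 kip·in.
M_n = 3461.3/12 = 288.44 kip·ft.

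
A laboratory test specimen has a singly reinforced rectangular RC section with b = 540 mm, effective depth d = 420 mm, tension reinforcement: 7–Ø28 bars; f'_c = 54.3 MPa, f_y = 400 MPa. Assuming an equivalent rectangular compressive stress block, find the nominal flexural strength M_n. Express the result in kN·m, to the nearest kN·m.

M_n ≈ 665 kN·m

A_s = 7 × 616 = 4312 mm².
T = A_s f_y = 4312 × 400 = 1724800 N = 1724.8 kN.
From C = T: a = T/(0.85 f'_c b) = 1724800/(0.85 × 54.3 × 540) = 69.20 mm.
M_n = T(d − a/2) = 1724.8 kN × (420 − 34.6) mm = 664.74 kN·m.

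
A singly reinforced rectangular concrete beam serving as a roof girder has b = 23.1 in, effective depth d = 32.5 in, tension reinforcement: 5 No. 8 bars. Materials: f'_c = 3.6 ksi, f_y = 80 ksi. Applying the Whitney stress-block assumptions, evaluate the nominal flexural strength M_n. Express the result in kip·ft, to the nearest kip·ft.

M_n ≈ 797 kip·ft

A_s = 5 × 0.79 = 3.95 in².
T = A_s f_y = 3.95 × 80 = 316 kips.
a = T/(0.85 f'_c b) = 316/(0.85 × 3.6 × 23.1) = 4.470 in.
M_n = T(d − a/2) = 316 × (32.5 − 2.235) = 9563.7 kip·in = 9563.7/12 = 796.98 kip·ft.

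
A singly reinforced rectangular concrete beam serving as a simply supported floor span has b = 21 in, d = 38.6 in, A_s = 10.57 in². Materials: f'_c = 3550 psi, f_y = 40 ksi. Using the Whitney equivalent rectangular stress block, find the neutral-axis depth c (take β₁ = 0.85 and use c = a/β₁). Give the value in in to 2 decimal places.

T = A_s f_y = 10.57 × 40 = 422.8 kips.
a = T/(0.85 f'_c b) = 422.8/(0.85 × 3.55 × 21) = 6.6722 in.
With β₁ = 0.85, c = a/β₁ = 6.6722/0.85 = 7.85 in.

c ≈ 7.85 in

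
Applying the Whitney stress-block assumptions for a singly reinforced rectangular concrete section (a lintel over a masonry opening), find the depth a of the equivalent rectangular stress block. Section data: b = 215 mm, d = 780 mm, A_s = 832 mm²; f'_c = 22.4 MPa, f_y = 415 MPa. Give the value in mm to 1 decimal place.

a ≈ 84.3 mm

T = A_s f_y = 832 × 415 = 345280 N = 345.28 kN.
Setting C = 0.85 f'_c a b equal to T: a = 345280/(0.85 × 22.4 × 215) = 84.3 mm.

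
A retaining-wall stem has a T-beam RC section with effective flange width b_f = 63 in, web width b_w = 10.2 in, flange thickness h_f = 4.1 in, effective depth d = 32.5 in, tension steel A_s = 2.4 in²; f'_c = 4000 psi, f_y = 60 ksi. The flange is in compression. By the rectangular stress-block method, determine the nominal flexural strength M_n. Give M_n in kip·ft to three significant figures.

M_n ≈ 386 kip·ft

Tension: T = A_s f_y = 2.4 × 60 = 144 kips.
Try a within the flange: a = T/(0.85 f'_c b_f) = 144/(0.85 × 4 × 63) = 0.672 in.
Since a = 0.672 ≤ h_f = 4.1 in, the stress block lies entirely in the flange; analyse as a rectangular beam of width b_f.
M_n = T(d − a/2) = 144 × (32.5 − 0.336) = 4631.6 kip·in.
M_n = 4631.6/12 = 385.97 kip·ft.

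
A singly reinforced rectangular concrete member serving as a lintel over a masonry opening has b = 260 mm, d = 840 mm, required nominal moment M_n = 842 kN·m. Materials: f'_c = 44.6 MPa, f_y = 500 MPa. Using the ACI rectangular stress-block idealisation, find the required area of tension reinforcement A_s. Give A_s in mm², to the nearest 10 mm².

A_s ≈ 2140 mm²

With M_n = 0.85 f'_c a b (d − a/2), solve the quadratic for a:
a = d − √(d² − 2M_n/(0.85 f'_c b)) = 840 − √(840² − 2 × 842×10⁶/(0.85 × 44.6 × 260)) = 108.73 mm.
A_s = 0.85 f'_c a b / f_y = 0.85 × 44.6 × 108.73 × 260 / 500 = 2143.4 mm².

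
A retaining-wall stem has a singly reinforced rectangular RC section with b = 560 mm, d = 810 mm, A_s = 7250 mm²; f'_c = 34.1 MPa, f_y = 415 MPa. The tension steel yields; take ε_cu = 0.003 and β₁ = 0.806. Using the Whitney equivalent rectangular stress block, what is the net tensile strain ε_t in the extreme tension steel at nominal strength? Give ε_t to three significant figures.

a = A_s f_y/(0.85 f'_c b) = 185.36 mm.
β₁ = 0.806, so c = a/β₁ = 185.36/0.806 = 229.98 mm.
From the linear strain diagram with ε_cu = 0.003: ε_t = 0.003 (d − c)/c = 0.003 × (810 − 229.98)/229.98 = 0.00757.
Since ε_t ≥ 0.005, the section is tension-controlled.

ε_t ≈ 0.00757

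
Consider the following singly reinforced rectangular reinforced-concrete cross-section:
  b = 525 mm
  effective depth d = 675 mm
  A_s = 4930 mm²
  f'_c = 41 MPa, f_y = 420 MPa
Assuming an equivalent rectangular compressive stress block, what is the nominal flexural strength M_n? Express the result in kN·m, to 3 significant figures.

M_n ≈ 1280 kN·m

T = A_s f_y = 4930 × 420 = 2070600 N = 2070.6 kN.
From C = T: a = T/(0.85 f'_c b) = 2070600/(0.85 × 41 × 525) = 113.17 mm.
M_n = T(d − a/2) = 2070.6 kN × (675 − 56.585) mm = 1280.49 kN·m.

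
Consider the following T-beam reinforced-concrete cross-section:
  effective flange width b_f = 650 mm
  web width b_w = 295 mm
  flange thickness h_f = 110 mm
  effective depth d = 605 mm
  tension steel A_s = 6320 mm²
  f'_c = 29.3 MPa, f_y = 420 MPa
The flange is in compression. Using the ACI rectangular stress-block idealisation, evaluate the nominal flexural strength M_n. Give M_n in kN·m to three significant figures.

Tension: T = A_s f_y = 6320 × 420 = 2654400 N.
Try a within the flange: a = T/(0.85 f'_c b_f) = 2654400/(0.85 × 29.3 × 650) = 163.97 mm.
a = 163.97 > h_f = 110 mm: the block extends into the web. Split into flange-overhang and web parts.
C_f = 0.85 f'_c (b_f − b_w) h_f = 0.85 × 29.3 × (650 − 295) × 110 = 972540 N.
Remaining web compression depth: a_w = (T − C_f)/(0.85 f'_c b_w) = (2654400 − 972540)/(0.85 × 29.3 × 295) = 228.92 mm.
M_n = C_f(d − h_f/2) + (T − C_f)(d − a_w/2) = 972540 × (605 − 55) + 1681860 × (605 − 114.46) = 534.90 + 825.02 = 1359.92 × 10⁶ N·mm.
M_n = 1359.92 kN·m.

M_n ≈ 1360 kN·m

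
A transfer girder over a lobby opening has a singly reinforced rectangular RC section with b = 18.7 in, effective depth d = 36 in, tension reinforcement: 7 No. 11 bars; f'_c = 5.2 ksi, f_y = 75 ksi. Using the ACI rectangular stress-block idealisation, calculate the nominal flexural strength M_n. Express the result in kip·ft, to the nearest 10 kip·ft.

A_s = 7 × 1.56 = 10.92 in².
T = A_s f_y = 10.92 × 75 = 819 kips.
a = T/(0.85 f'_c b) = 819/(0.85 × 5.2 × 18.7) = 9.909 in.
M_n = T(d − a/2) = 819 × (36 − 4.9545) = 25426.3 kip·in = 25426.3/12 = 2118.86 kip·ft.

M_n ≈ 2120 kip·ft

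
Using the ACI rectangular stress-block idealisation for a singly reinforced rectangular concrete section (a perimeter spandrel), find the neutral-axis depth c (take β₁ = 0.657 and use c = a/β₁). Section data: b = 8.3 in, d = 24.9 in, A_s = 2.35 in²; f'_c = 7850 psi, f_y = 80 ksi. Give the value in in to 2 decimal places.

c ≈ 5.17 in

T = A_s f_y = 2.35 × 80 = 188 kips.
a = T/(0.85 f'_c b) = 188/(0.85 × 7.85 × 8.3) = 3.3946 in.
With β₁ = 0.657, c = a/β₁ = 3.3946/0.657 = 5.17 in.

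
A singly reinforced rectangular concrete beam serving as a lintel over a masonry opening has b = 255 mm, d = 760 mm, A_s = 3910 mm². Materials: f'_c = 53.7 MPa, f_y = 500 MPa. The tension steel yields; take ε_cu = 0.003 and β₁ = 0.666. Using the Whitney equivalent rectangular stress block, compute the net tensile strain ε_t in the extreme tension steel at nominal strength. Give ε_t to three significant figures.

ε_t ≈ 0.00604

a = A_s f_y/(0.85 f'_c b) = 167.96 mm.
β₁ = 0.666, so c = a/β₁ = 167.96/0.666 = 252.19 mm.
From the linear strain diagram with ε_cu = 0.003: ε_t = 0.003 (d − c)/c = 0.003 × (760 − 252.19)/252.19 = 0.00604.
Since ε_t ≥ 0.005, the section is tension-controlled.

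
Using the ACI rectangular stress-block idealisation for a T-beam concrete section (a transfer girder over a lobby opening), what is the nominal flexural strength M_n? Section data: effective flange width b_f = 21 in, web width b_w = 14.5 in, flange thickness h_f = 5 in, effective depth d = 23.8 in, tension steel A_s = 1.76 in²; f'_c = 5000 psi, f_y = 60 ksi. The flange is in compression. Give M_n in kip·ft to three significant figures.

M_n ≈ 204 kip·ft

Tension: T = A_s f_y = 1.76 × 60 = 105.6 kips.
Try a within the flange: a = T/(0.85 f'_c b_f) = 105.6/(0.85 × 5 × 21) = 1.183 in.
Since a = 1.183 ≤ h_f = 5 in, the stress block lies entirely in the flange; analyse as a rectangular beam of width b_f.
M_n = T(d − a/2) = 105.6 × (23.8 − 0.5915) = 2450.8 kip·in.
M_n = 2450.8/12 = 204.23 kip·ft.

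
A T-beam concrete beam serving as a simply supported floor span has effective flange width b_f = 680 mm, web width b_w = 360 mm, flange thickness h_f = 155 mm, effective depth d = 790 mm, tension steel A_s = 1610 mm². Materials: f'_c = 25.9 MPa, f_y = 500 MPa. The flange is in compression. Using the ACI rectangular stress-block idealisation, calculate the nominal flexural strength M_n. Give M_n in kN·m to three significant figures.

M_n ≈ 614 kN·m

Tension: T = A_s f_y = 1610 × 500 = 805000 N.
Try a within the flange: a = T/(0.85 f'_c b_f) = 805000/(0.85 × 25.9 × 680) = 53.77 mm.
Since a = 53.77 ≤ h_f = 155 mm, the stress block lies entirely in the flange; analyse as a rectangular beam of width b_f.
M_n = T(d − a/2) = 805000 × (790 − 26.885) = 614.31 × 10⁶ N·mm.
M_n = 614.31 kN·m.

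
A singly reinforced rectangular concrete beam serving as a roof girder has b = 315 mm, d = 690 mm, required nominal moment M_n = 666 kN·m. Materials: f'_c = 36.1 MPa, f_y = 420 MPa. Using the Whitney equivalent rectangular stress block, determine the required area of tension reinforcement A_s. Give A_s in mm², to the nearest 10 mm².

With M_n = 0.85 f'_c a b (d − a/2), solve the quadratic for a:
a = d − √(d² − 2M_n/(0.85 f'_c b)) = 690 − √(690² − 2 × 666×10⁶/(0.85 × 36.1 × 315)) = 108.37 mm.
A_s = 0.85 f'_c a b / f_y = 0.85 × 36.1 × 108.37 × 315 / 420 = 2494.0 mm².

A_s ≈ 2490 mm²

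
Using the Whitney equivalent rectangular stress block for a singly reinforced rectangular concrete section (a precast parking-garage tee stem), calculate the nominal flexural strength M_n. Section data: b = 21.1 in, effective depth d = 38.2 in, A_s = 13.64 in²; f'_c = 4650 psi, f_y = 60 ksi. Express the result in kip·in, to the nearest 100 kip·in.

T = A_s f_y = 13.64 × 60 = 818.4 kips.
a = T/(0.85 f'_c b) = 818.4/(0.85 × 4.65 × 21.1) = 9.813 in.
M_n = T(d − a/2) = 818.4 × (38.2 − 4.9065) = 27247.4 kip·in.

M_n ≈ 27200 kip·in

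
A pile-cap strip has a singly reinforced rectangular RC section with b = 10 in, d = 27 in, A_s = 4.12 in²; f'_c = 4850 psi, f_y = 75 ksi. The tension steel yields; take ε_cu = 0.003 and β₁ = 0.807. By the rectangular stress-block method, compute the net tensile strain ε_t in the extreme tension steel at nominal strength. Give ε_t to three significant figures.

a = A_s f_y/(0.85 f'_c b) = 7.495 in.
β₁ = 0.807, so c = a/β₁ = 7.495/0.807 = 9.287 in.
From the linear strain diagram with ε_cu = 0.003: ε_t = 0.003 (d − c)/c = 0.003 × (27 − 9.287)/9.287 = 0.00572.
Since ε_t ≥ 0.005, the section is tension-controlled.

ε_t ≈ 0.00572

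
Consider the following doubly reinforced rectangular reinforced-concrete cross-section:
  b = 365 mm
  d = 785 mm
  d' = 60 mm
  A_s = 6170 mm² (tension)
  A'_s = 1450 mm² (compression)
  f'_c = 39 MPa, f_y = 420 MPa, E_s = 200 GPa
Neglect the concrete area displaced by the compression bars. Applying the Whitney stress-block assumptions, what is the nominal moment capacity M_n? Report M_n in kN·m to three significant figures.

Assume both tension and compression steel yield.
Net tension couple steel: A_s − A'_s = 4720 mm².
a = (A_s − A'_s) f_y / (0.85 f'_c b) = 1982400/(0.85 × 39 × 365) = 163.84 mm.
c = a/β₁ = 163.84/0.771 = 212.50 mm; ε'_s = 0.003(c − d')/c = 0.0022 ≥ f_y/E_s = 0.0021, so compression steel does yield.
M_n = (A_s − A'_s) f_y (d − a/2) + A'_s f_y (d − d') = [1982400 × (785 − 81.92) + 609000 × (785 − 60)] × 10⁻⁶ = 1393.79 + 441.53 = 1835.32 kN·m.

M_n ≈ 1840 kN·m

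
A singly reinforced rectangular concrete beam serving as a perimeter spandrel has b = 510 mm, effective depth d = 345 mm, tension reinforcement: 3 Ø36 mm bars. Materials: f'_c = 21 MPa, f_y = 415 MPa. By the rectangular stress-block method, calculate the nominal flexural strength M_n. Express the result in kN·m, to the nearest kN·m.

M_n ≈ 349 kN·m

A_s = 3 × 1018 = 3054 mm².
T = A_s f_y = 3054 × 415 = 1267410 N = 1267.41 kN.
From C = T: a = T/(0.85 f'_c b) = 1267410/(0.85 × 21 × 510) = 139.22 mm.
M_n = T(d − a/2) = 1267.41 kN × (345 − 69.61) mm = 349.03 kN·m.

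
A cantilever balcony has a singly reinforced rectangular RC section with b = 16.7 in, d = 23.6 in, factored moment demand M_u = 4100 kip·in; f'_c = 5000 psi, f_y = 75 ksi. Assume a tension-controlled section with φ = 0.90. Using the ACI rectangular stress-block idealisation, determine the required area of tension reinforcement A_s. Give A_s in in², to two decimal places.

A_s ≈ 2.74 in²

M_n = M_u/φ = 4100/0.90 = 4555.56 kip·in.
From M_n = 0.85 f'_c a b (d − a/2):
a = d − √(d² − 2M_n/(0.85 f'_c b)) = 23.6 − √(23.6² − 2 × 4555.56/(0.85 × 5 × 16.7)) = 2.898 in.
A_s = 0.85 f'_c a b / f_y = 0.85 × 5 × 2.898 × 16.7 / 75 = 2.742 in².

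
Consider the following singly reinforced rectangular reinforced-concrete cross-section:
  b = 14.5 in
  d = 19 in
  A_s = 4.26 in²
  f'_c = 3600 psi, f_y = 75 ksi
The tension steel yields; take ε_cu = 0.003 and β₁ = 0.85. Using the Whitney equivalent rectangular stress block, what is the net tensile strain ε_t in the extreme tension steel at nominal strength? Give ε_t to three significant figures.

a = A_s f_y/(0.85 f'_c b) = 7.201 in.
β₁ = 0.85, so c = a/β₁ = 7.201/0.85 = 8.472 in.
From the linear strain diagram with ε_cu = 0.003: ε_t = 0.003 (d − c)/c = 0.003 × (19 − 8.472)/8.472 = 0.00373.
ε_t < 0.004 — the section is over-reinforced for flexure under ACI limits.

ε_t ≈ 0.00373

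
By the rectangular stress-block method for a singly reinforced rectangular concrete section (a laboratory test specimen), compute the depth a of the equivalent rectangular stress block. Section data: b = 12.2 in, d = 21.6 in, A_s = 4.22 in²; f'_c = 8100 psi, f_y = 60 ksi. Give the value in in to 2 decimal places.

T = A_s f_y = 4.22 × 60 = 253.2 kips.
a = T/(0.85 f'_c b) = 253.2/(0.85 × 8.1 × 12.2) = 3.01 in.

a ≈ 3.01 in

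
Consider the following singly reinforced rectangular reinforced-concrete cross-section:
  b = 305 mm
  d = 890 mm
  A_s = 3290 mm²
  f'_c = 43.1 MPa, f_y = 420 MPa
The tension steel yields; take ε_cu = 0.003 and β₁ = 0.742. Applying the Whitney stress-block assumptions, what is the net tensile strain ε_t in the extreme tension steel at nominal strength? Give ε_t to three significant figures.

ε_t ≈ 0.0130

a = A_s f_y/(0.85 f'_c b) = 123.67 mm.
β₁ = 0.742, so c = a/β₁ = 123.67/0.742 = 166.67 mm.
From the linear strain diagram with ε_cu = 0.003: ε_t = 0.003 (d − c)/c = 0.003 × (890 − 166.67)/166.67 = 0.0130.
Since ε_t ≥ 0.005, the section is tension-controlled.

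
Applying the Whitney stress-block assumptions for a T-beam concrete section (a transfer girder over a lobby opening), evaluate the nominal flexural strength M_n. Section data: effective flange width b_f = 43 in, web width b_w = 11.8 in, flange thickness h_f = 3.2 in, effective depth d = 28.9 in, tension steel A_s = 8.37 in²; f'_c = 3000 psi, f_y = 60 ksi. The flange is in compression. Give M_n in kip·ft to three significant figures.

M_n ≈ 1090 kip·ft

Tension: T = A_s f_y = 8.37 × 60 = 502.2 kips.
Try a within the flange: a = T/(0.85 f'_c b_f) = 502.2/(0.85 × 3 × 43) = 4.580 in.
a = 4.580 > h_f = 3.2 in: the block extends into the web. Split into flange-overhang and web parts.
C_f = 0.85 f'_c (b_f − b_w) h_f = 0.85 × 3 × (43 − 11.8) × 3.2 = 254.6 kips.
Remaining web compression depth: a_w = (T − C_f)/(0.85 f'_c b_w) = (502.2 − 254.6)/(0.85 × 3 × 11.8) = 8.229 in.
M_n = C_f(d − h_f/2) + (T − C_f)(d − a_w/2) = 254.6 × (28.9 − 1.6) + 247.6 × (28.9 − 4.1145) = 6950.6 + 6136.9 = 13087.5 kip·in.
M_n = 13087.5/12 = 1090.63 kip·ft.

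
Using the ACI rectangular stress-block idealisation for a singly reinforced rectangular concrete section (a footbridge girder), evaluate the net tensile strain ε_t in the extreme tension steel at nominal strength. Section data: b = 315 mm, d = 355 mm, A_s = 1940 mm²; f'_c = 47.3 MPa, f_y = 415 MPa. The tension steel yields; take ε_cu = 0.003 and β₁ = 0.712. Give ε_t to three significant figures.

ε_t ≈ 0.00893

a = A_s f_y/(0.85 f'_c b) = 63.57 mm.
β₁ = 0.712, so c = a/β₁ = 63.57/0.712 = 89.28 mm.
From the linear strain diagram with ε_cu = 0.003: ε_t = 0.003 (d − c)/c = 0.003 × (355 − 89.28)/89.28 = 0.00893.
Since ε_t ≥ 0.005, the section is tension-controlled.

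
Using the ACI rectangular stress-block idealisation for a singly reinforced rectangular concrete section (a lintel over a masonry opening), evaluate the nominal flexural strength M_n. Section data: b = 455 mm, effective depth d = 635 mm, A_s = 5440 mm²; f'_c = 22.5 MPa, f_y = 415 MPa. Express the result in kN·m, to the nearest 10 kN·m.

T = A_s f_y = 5440 × 415 = 2257600 N = 2257.6 kN.
From C = T: a = T/(0.85 f'_c b) = 2257600/(0.85 × 22.5 × 455) = 259.44 mm.
M_n = T(d − a/2) = 2257.6 kN × (635 − 129.72) mm = 1140.72 kN·m.

M_n ≈ 1140 kN·m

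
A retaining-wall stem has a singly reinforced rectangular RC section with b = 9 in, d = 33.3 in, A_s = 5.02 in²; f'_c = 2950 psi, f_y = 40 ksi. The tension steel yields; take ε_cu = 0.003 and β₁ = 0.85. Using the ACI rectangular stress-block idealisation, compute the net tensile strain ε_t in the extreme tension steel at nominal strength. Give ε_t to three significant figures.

ε_t ≈ 0.00654

a = A_s f_y/(0.85 f'_c b) = 8.898 in.
β₁ = 0.85, so c = a/β₁ = 8.898/0.85 = 10.468 in.
From the linear strain diagram with ε_cu = 0.003: ε_t = 0.003 (d − c)/c = 0.003 × (33.3 − 10.468)/10.468 = 0.00654.
Since ε_t ≥ 0.005, the section is tension-controlled.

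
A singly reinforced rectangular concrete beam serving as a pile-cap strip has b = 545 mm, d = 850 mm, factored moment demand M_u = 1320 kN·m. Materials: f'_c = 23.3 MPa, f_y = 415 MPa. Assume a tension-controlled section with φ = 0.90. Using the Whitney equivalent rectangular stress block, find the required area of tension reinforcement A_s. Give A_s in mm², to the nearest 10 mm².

M_n = M_u/φ = 1320/0.90 = 1466.67 kN·m.
With M_n = 0.85 f'_c a b (d − a/2), solve the quadratic for a:
a = d − √(d² − 2M_n/(0.85 f'_c b)) = 850 − √(850² − 2 × 1466.67×10⁶/(0.85 × 23.3 × 545)) = 178.63 mm.
A_s = 0.85 f'_c a b / f_y = 0.85 × 23.3 × 178.63 × 545 / 415 = 4646.0 mm².

A_s ≈ 4650 mm²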